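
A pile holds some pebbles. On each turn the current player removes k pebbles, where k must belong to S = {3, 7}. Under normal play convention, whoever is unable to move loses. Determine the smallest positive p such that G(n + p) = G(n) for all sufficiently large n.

10

n :  0  1  2  3  4  5  6  7  8  9 10 11 12 13 14 15 16 17 18 19 20 21
G :  0  0  0  1  1  1  0  2  2  1  0  0  0  1  1  1  0  2  2  1  0  0
G(n+10) = G(n) holds for n = 0,…,6 (a full window of length max(S) = 7), so the sequence is purely periodic with period 10.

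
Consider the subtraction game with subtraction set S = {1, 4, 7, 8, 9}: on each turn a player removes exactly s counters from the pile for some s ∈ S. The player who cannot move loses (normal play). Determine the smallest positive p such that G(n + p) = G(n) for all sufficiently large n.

15

n :  0  1  2  3  4  5  6  7  8  9 10 11 12 13 14 15 16 17 18 19 20 21 22 23 24 25 26 27 28 29 30 31
G :  0  1  0  1  2  0  1  2  3  2  3  4  5  3  4  0  1  0  1  2  0  1  2  3  2  3  4  5  3  4  0  1
G(n+15) = G(n) holds for n = 0,…,8 (a full window of length max(S) = 9), so the sequence is purely periodic with period 15.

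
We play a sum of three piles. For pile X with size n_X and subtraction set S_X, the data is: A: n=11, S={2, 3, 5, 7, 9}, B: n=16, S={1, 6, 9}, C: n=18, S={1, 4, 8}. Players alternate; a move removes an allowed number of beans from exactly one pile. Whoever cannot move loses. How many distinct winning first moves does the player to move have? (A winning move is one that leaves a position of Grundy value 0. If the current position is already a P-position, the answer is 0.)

2

Pile A, S = {2, 3, 5, 7, 9}:
G(0) = 0
G(1) = mex{} = 0
G(2) = mex{0} = 1
G(3) = mex{0,0} = 1
G(4) = mex{1,0} = 2
G(5) = mex{1,1,0} = 2
G(6) = mex{2,1,0} = 3
G(7) = mex{2,2,1,0} = 3
G(8) = mex{3,2,1,0} = 4
G(9) = mex{3,3,2,1,0} = 4
G(10) = mex{4,3,2,1,0} = 5
G(11) = mex{4,4,3,2,1} = 0
G_A(11) = 0.
Pile B, S = {1, 6, 9}:
n :  0  1  2  3  4  5  6  7  8  9 10 11 12 13 14 15 16
G :  0  1  0  1  0  1  2  0  1  2  3  2  0  1  0  1  2
G_B(16) = 2.
Pile C, S = {1, 4, 8}:
n :  0  1  2  3  4  5  6  7  8  9 10 11 12 13 14 15 16 17 18
G :  0  1  0  1  2  0  1  0  1  2  3  2  0  1  0  1  2  0  1
G_C(18) = 1.
Combined Grundy value = 0 ⊕ 2 ⊕ 1 = 3.
A winning move leaves total XOR = 0, i.e. changes one component's Grundy value g to g ⊕ X where X is the current total.
Pile A: need g' = 0⊕3 = 3. Options: 11−2→G=4, 11−3→G=4, 11−5→G=3, 11−7→G=2, 11−9→G=1. Hits: 1.
Pile B: need g' = 2⊕3 = 1. Options: 16−1→G=1, 16−6→G=3, 16−9→G=0. Hits: 1.
Pile C: need g' = 1⊕3 = 2. Options: 18−1→G=0, 18−4→G=0, 18−8→G=3. Hits: 0.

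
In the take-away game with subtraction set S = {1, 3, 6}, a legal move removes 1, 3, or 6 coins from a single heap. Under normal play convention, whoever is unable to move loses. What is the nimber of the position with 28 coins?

1

n :  0  1  2  3  4  5  6  7  8  9 10 11 12 13 14 15 16 17 18 19 20 21 22 23 24 25 26 27 28
G :  0  1  0  1  0  1  2  3  2  0  1  0  1  0  1  2  3  2  0  1  0  1  0  1  2  3  2  0  1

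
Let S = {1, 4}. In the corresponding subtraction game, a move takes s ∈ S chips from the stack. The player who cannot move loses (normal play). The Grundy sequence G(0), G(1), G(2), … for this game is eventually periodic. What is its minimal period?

n :  0  1  2  3  4  5  6  7  8  9 10 11 12 13 14
G :  0  1  0  1  2  0  1  0  1  2  0  1  0  1  2
G(n+5) = G(n) holds for n = 0,…,3 (a full window of length max(S) = 4), so the sequence is purely periodic with period 5.

5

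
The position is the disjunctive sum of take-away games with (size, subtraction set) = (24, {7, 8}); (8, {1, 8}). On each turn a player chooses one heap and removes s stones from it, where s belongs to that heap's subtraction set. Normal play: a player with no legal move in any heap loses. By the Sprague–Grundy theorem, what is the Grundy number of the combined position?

3

Heap A, S = {7, 8}:
n :  0  1  2  3  4  5  6  7  8  9 10 11 12 13 14 15 16 17 18 19 20 21 22 23 24
G :  0  0  0  0  0  0  0  1  1  1  1  1  1  1  2  0  0  0  0  0  0  0  1  1  1
G_A(24) = 1.
Heap B, S = {1, 8}:
G(0) = 0
G(1) = mex{0} = 1
G(2) = mex{1} = 0
G(3) = mex{0} = 1
G(4) = mex{1} = 0
G(5) = mex{0} = 1
G(6) = mex{1} = 0
G(7) = mex{0} = 1
G(8) = mex{1,0} = 2
G_B(8) = 2.
Combined Grundy value = 1 ⊕ 2 = 3.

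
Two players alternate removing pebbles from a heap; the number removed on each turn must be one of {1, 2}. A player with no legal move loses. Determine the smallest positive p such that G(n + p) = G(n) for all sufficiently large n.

n :  0  1  2  3  4  5  6  7  8  9 10 11 12 13 14
G :  0  1  2  0  1  2  0  1  2  0  1  2  0  1  2
G(n+3) = G(n) holds for n = 0,…,1 (a full window of length max(S) = 2), so the sequence is purely periodic with period 3.

3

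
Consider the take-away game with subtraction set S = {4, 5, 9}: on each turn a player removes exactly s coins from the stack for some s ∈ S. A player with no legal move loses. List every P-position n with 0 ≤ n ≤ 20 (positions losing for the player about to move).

n :  0  1  2  3  4  5  6  7  8  9 10 11 12 13 14 15 16 17 18 19 20
G :  0  0  0  0  1  1  1  1  2  2  2  2  3  0  0  0  0  1  1  1  1
P-positions are exactly the n with G(n) = 0.

0, 1, 2, 3, 13, 14, 15, 16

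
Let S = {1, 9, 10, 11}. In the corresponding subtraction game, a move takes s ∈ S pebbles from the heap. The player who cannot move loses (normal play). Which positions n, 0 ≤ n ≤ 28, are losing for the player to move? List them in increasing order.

0, 2, 4, 6, 8, 20, 22, 24, 26, 28

n :  0  1  2  3  4  5  6  7  8  9 10 11 12 13 14 15 16 17 18 19 20 21 22 23 24 25 26 27 28
G :  0  1  0  1  0  1  0  1  0  1  2  3  2  3  2  3  2  3  2  3  0  1  0  1  0  1  0  1  0
P-positions are exactly the n with G(n) = 0.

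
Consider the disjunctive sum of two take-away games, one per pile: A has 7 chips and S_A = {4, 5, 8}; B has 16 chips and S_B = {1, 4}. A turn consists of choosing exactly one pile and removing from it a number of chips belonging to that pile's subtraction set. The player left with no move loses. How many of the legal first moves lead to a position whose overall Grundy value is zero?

0

Pile A, S = {4, 5, 8}:
n : 0 1 2 3 4 5 6 7
G : 0 0 0 0 1 1 1 1
G_A(7) = 1.
Pile B, S = {1, 4}:
n :  0  1  2  3  4  5  6  7  8  9 10 11 12 13 14 15 16
G :  0  1  0  1  2  0  1  0  1  2  0  1  0  1  2  0  1
G_B(16) = 1.
Combined Grundy value = 1 ⊕ 1 = 0.
A winning move leaves total XOR = 0, i.e. changes one component's Grundy value g to g ⊕ X where X is the current total.
Pile A: target g' = 1⊕0 = 1, but every legal move changes the Grundy value (mex property), so 0 moves.
Pile B: target g' = 1⊕0 = 1, but every legal move changes the Grundy value (mex property), so 0 moves.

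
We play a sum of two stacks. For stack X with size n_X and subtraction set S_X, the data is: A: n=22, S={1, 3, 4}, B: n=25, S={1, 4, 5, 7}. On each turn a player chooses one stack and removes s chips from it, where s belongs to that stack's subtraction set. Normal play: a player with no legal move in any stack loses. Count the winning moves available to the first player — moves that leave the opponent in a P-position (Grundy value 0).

0

Stack A, S = {1, 3, 4}:
G(0) = 0
G(1) = mex{0} = 1
G(2) = mex{1} = 0
G(3) = mex{0,0} = 1
G(4) = mex{1,1,0} = 2
G(5) = mex{2,0,1} = 3
G(6) = mex{3,1,0} = 2
G(7) = mex{2,2,1} = 0
G(8) = mex{0,3,2} = 1
G(9) = mex{1,2,3} = 0
G(10) = mex{0,0,2} = 1
G(11) = mex{1,1,0} = 2
G(12) = mex{2,0,1} = 3
G(13) = mex{3,1,0} = 2
G(14) = mex{2,2,1} = 0
G(15) = mex{0,3,2} = 1
G(16) = mex{1,2,3} = 0
G(17) = mex{0,0,2} = 1
G(18) = mex{1,1,0} = 2
G(19) = mex{2,0,1} = 3
G(20) = mex{3,1,0} = 2
G(21) = mex{2,2,1} = 0
G(22) = mex{0,3,2} = 1
G_A(22) = 1.
Stack B, S = {1, 4, 5, 7}:
n :  0  1  2  3  4  5  6  7  8  9 10 11 12 13 14 15 16 17 18 19 20 21 22 23 24 25
G :  0  1  0  1  2  3  2  3  0  1  0  1  2  3  2  3  0  1  0  1  2  3  2  3  0  1
G_B(25) = 1.
Combined Grundy value = 1 ⊕ 1 = 0.
A winning move leaves total XOR = 0, i.e. changes one component's Grundy value g to g ⊕ X where X is the current total.
Stack A: target g' = 1⊕0 = 1, but every legal move changes the Grundy value (mex property), so 0 moves.
Stack B: target g' = 1⊕0 = 1, but every legal move changes the Grundy value (mex property), so 0 moves.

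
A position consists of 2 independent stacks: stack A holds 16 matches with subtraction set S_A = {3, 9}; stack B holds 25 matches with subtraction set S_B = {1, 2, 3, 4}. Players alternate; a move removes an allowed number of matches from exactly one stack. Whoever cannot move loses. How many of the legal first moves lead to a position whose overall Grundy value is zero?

Stack A, S = {3, 9}:
G(0) = 0
G(1) = mex{} = 0
G(2) = mex{} = 0
G(3) = mex{0} = 1
G(4) = mex{0} = 1
G(5) = mex{0} = 1
G(6) = mex{1} = 0
G(7) = mex{1} = 0
G(8) = mex{1} = 0
G(9) = mex{0,0} = 1
G(10) = mex{0,0} = 1
G(11) = mex{0,0} = 1
G(12) = mex{1,1} = 0
G(13) = mex{1,1} = 0
G(14) = mex{1,1} = 0
G(15) = mex{0,0} = 1
G(16) = mex{0,0} = 1
G_A(16) = 1.
Stack B, S = {1, 2, 3, 4}:
n :  0  1  2  3  4  5  6  7  8  9 10 11 12 13 14 15 16 17 18 19 20 21 22 23 24 25
G :  0  1  2  3  4  0  1  2  3  4  0  1  2  3  4  0  1  2  3  4  0  1  2  3  4  0
G_B(25) = 0.
Combined Grundy value = 1 ⊕ 0 = 1.
A winning move leaves total XOR = 0, i.e. changes one component's Grundy value g to g ⊕ X where X is the current total.
Stack A: need g' = 1⊕1 = 0. Options: 16−3→G=0, 16−9→G=0. Hits: 2.
Stack B: need g' = 0⊕1 = 1. Options: 25−1→G=4, 25−2→G=3, 25−3→G=2, 25−4→G=1. Hits: 1.

3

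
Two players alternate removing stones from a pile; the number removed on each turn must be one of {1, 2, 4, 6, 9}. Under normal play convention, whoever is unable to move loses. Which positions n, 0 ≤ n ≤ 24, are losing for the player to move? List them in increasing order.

0, 3, 8, 11, 16, 19, 24

n :  0  1  2  3  4  5  6  7  8  9 10 11 12 13 14 15 16 17 18 19 20 21 22 23 24
G :  0  1  2  0  1  2  3  4  0  1  2  0  1  2  3  4  0  1  2  0  1  2  3  4  0
P-positions are exactly the n with G(n) = 0.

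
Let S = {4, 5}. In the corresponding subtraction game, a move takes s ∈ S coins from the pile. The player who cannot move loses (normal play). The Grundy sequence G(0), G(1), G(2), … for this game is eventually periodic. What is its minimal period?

9

n :  0  1  2  3  4  5  6  7  8  9 10 11 12 13 14 15 16 17 18 19
G :  0  0  0  0  1  1  1  1  2  0  0  0  0  1  1  1  1  2  0  0
G(n+9) = G(n) holds for n = 0,…,4 (a full window of length max(S) = 5), so the sequence is purely periodic with period 9.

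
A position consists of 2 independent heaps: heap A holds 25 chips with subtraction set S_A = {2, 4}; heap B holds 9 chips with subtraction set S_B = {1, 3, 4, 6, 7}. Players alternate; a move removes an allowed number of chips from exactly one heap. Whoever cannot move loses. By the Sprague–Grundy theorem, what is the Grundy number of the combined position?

5

Heap A, S = {2, 4}:
G(0) = 0
G(1) = mex{} = 0
G(2) = mex{0} = 1
G(3) = mex{0} = 1
G(4) = mex{1,0} = 2
G(5) = mex{1,0} = 2
G(6) = mex{2,1} = 0
G(7) = mex{2,1} = 0
G(8) = mex{0,2} = 1
G(9) = mex{0,2} = 1
G(10) = mex{1,0} = 2
G(11) = mex{1,0} = 2
G(12) = mex{2,1} = 0
G(13) = mex{2,1} = 0
G(14) = mex{0,2} = 1
G(15) = mex{0,2} = 1
G(16) = mex{1,0} = 2
G(17) = mex{1,0} = 2
G(18) = mex{2,1} = 0
G(19) = mex{2,1} = 0
G(20) = mex{0,2} = 1
G(21) = mex{0,2} = 1
G(22) = mex{1,0} = 2
G(23) = mex{1,0} = 2
G(24) = mex{2,1} = 0
G(25) = mex{2,1} = 0
G_A(25) = 0.
Heap B, S = {1, 3, 4, 6, 7}:
n : 0 1 2 3 4 5 6 7 8 9
G : 0 1 0 1 2 3 2 3 4 5
G_B(9) = 5.
Combined Grundy value = 0 ⊕ 5 = 5.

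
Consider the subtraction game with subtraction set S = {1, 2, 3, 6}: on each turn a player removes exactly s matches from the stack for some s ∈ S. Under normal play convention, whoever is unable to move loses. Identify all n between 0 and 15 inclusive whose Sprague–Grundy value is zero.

G(0) = 0
G(1) = mex{0} = 1
G(2) = mex{1,0} = 2
G(3) = mex{2,1,0} = 3
G(4) = mex{3,2,1} = 0
G(5) = mex{0,3,2} = 1
G(6) = mex{1,0,3,0} = 2
G(7) = mex{2,1,0,1} = 3
G(8) = mex{3,2,1,2} = 0
G(9) = mex{0,3,2,3} = 1
G(10) = mex{1,0,3,0} = 2
G(11) = mex{2,1,0,1} = 3
G(12) = mex{3,2,1,2} = 0
G(13) = mex{0,3,2,3} = 1
G(14) = mex{1,0,3,0} = 2
G(15) = mex{2,1,0,1} = 3
P-positions are exactly the n with G(n) = 0.

0, 4, 8, 12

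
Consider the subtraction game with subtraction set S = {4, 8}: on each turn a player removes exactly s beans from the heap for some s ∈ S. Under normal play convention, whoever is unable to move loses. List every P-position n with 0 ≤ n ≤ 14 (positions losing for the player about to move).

0, 1, 2, 3, 12, 13, 14

G(0) = 0
G(1) = mex{} = 0
G(2) = mex{} = 0
G(3) = mex{} = 0
G(4) = mex{0} = 1
G(5) = mex{0} = 1
G(6) = mex{0} = 1
G(7) = mex{0} = 1
G(8) = mex{1,0} = 2
G(9) = mex{1,0} = 2
G(10) = mex{1,0} = 2
G(11) = mex{1,0} = 2
G(12) = mex{2,1} = 0
G(13) = mex{2,1} = 0
G(14) = mex{2,1} = 0
P-positions are exactly the n with G(n) = 0.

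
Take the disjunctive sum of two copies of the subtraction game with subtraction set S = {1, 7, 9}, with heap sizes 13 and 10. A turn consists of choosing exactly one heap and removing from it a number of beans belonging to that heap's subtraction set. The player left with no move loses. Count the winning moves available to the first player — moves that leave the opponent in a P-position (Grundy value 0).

6

All heaps use S = {1, 7, 9}:
n :  0  1  2  3  4  5  6  7  8  9 10 11 12 13
G :  0  1  0  1  0  1  0  1  0  1  0  1  0  1
Heap A: G(13) = 1.
Heap B: G(10) = 0.
Combined Grundy value = 1 ⊕ 0 = 1.
A winning move leaves total XOR = 0, i.e. changes one component's Grundy value g to g ⊕ X where X is the current total.
Heap A: need g' = 1⊕1 = 0. Options: 13−1→G=0, 13−7→G=0, 13−9→G=0. Hits: 3.
Heap B: need g' = 0⊕1 = 1. Options: 10−1→G=1, 10−7→G=1, 10−9→G=1. Hits: 3.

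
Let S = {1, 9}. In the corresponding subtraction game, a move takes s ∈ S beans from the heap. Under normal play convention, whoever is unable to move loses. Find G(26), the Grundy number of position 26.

0

n :  0  1  2  3  4  5  6  7  8  9 10 11 12 13 14 15 16 17 18 19 20 21 22 23 24 25 26
G :  0  1  0  1  0  1  0  1  0  1  0  1  0  1  0  1  0  1  0  1  0  1  0  1  0  1  0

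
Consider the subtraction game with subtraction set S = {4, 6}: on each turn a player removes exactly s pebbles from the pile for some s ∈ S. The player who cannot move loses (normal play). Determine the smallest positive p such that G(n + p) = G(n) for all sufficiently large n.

n :  0  1  2  3  4  5  6  7  8  9 10 11 12 13 14 15 16 17 18 19 20 21
G :  0  0  0  0  1  1  1  1  2  2  0  0  0  0  1  1  1  1  2  2  0  0
G(n+10) = G(n) holds for n = 0,…,5 (a full window of length max(S) = 6), so the sequence is purely periodic with period 10.

10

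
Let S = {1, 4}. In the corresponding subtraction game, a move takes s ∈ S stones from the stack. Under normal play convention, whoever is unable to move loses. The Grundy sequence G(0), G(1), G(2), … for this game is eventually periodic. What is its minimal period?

n :  0  1  2  3  4  5  6  7  8  9 10 11 12 13 14
G :  0  1  0  1  2  0  1  0  1  2  0  1  0  1  2
G(n+5) = G(n) holds for n = 0,…,3 (a full window of length max(S) = 4), so the sequence is purely periodic with period 5.

5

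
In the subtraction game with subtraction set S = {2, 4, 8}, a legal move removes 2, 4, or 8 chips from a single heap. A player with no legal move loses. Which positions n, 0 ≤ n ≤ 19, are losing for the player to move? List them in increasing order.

n :  0  1  2  3  4  5  6  7  8  9 10 11 12 13 14 15 16 17 18 19
G :  0  0  1  1  2  2  0  0  1  1  2  2  0  0  1  1  2  2  0  0
P-positions are exactly the n with G(n) = 0.

0, 1, 6, 7, 12, 13, 18, 19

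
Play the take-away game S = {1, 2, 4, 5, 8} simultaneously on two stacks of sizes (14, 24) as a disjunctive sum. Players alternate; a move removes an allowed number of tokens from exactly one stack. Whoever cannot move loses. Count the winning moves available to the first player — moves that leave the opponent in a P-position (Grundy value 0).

All stacks use S = {1, 2, 4, 5, 8}:
G(0) = 0
G(1) = mex{0} = 1
G(2) = mex{1,0} = 2
G(3) = mex{2,1} = 0
G(4) = mex{0,2,0} = 1
G(5) = mex{1,0,1,0} = 2
G(6) = mex{2,1,2,1} = 0
G(7) = mex{0,2,0,2} = 1
G(8) = mex{1,0,1,0,0} = 2
G(9) = mex{2,1,2,1,1} = 0
G(10) = mex{0,2,0,2,2} = 1
G(11) = mex{1,0,1,0,0} = 2
G(12) = mex{2,1,2,1,1} = 0
G(13) = mex{0,2,0,2,2} = 1
G(14) = mex{1,0,1,0,0} = 2
G(15) = mex{2,1,2,1,1} = 0
G(16) = mex{0,2,0,2,2} = 1
G(17) = mex{1,0,1,0,0} = 2
G(18) = mex{2,1,2,1,1} = 0
G(19) = mex{0,2,0,2,2} = 1
G(20) = mex{1,0,1,0,0} = 2
G(21) = mex{2,1,2,1,1} = 0
G(22) = mex{0,2,0,2,2} = 1
G(23) = mex{1,0,1,0,0} = 2
G(24) = mex{2,1,2,1,1} = 0
Stack A: G(14) = 2.
Stack B: G(24) = 0.
Combined Grundy value = 2 ⊕ 0 = 2.
A winning move leaves total XOR = 0, i.e. changes one component's Grundy value g to g ⊕ X where X is the current total.
Stack A: need g' = 2⊕2 = 0. Options: 14−1→G=1, 14−2→G=0, 14−4→G=1, 14−5→G=0, 14−8→G=0. Hits: 3.
Stack B: need g' = 0⊕2 = 2. Options: 24−1→G=2, 24−2→G=1, 24−4→G=2, 24−5→G=1, 24−8→G=1. Hits: 2.

5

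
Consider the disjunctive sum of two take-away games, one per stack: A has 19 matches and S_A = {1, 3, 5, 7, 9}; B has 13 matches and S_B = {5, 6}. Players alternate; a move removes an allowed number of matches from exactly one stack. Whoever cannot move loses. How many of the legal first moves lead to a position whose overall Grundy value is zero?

Stack A, S = {1, 3, 5, 7, 9}:
G(0) = 0
G(1) = mex{0} = 1
G(2) = mex{1} = 0
G(3) = mex{0,0} = 1
G(4) = mex{1,1} = 0
G(5) = mex{0,0,0} = 1
G(6) = mex{1,1,1} = 0
G(7) = mex{0,0,0,0} = 1
G(8) = mex{1,1,1,1} = 0
G(9) = mex{0,0,0,0,0} = 1
G(10) = mex{1,1,1,1,1} = 0
G(11) = mex{0,0,0,0,0} = 1
G(12) = mex{1,1,1,1,1} = 0
G(13) = mex{0,0,0,0,0} = 1
G(14) = mex{1,1,1,1,1} = 0
G(15) = mex{0,0,0,0,0} = 1
G(16) = mex{1,1,1,1,1} = 0
G(17) = mex{0,0,0,0,0} = 1
G(18) = mex{1,1,1,1,1} = 0
G(19) = mex{0,0,0,0,0} = 1
G_A(19) = 1.
Stack B, S = {5, 6}:
n :  0  1  2  3  4  5  6  7  8  9 10 11 12 13
G :  0  0  0  0  0  1  1  1  1  1  2  0  0  0
G_B(13) = 0.
Combined Grundy value = 1 ⊕ 0 = 1.
A winning move leaves total XOR = 0, i.e. changes one component's Grundy value g to g ⊕ X where X is the current total.
Stack A: need g' = 1⊕1 = 0. Options: 19−1→G=0, 19−3→G=0, 19−5→G=0, 19−7→G=0, 19−9→G=0. Hits: 5.
Stack B: need g' = 0⊕1 = 1. Options: 13−5→G=1, 13−6→G=1. Hits: 2.

7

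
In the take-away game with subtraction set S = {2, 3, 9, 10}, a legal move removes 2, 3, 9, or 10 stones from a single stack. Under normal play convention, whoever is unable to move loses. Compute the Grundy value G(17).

n :  0  1  2  3  4  5  6  7  8  9 10 11 12 13 14 15 16 17
G :  0  0  1  1  2  0  0  1  1  2  2  3  0  0  1  1  2  0

0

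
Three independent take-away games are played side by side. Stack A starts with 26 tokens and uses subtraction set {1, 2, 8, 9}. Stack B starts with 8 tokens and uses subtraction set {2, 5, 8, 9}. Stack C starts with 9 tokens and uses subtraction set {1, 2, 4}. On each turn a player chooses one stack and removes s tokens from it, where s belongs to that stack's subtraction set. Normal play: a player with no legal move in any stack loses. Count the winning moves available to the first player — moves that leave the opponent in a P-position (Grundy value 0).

5

Stack A, S = {1, 2, 8, 9}:
G(0) = 0
G(1) = mex{0} = 1
G(2) = mex{1,0} = 2
G(3) = mex{2,1} = 0
G(4) = mex{0,2} = 1
G(5) = mex{1,0} = 2
G(6) = mex{2,1} = 0
G(7) = mex{0,2} = 1
G(8) = mex{1,0,0} = 2
G(9) = mex{2,1,1,0} = 3
G(10) = mex{3,2,2,1} = 0
G(11) = mex{0,3,0,2} = 1
G(12) = mex{1,0,1,0} = 2
G(13) = mex{2,1,2,1} = 0
G(14) = mex{0,2,0,2} = 1
G(15) = mex{1,0,1,0} = 2
G(16) = mex{2,1,2,1} = 0
G(17) = mex{0,2,3,2} = 1
G(18) = mex{1,0,0,3} = 2
G(19) = mex{2,1,1,0} = 3
G(20) = mex{3,2,2,1} = 0
G(21) = mex{0,3,0,2} = 1
G(22) = mex{1,0,1,0} = 2
G(23) = mex{2,1,2,1} = 0
G(24) = mex{0,2,0,2} = 1
G(25) = mex{1,0,1,0} = 2
G(26) = mex{2,1,2,1} = 0
G_A(26) = 0.
Stack B, S = {2, 5, 8, 9}:
G(0) = 0
G(1) = mex{} = 0
G(2) = mex{0} = 1
G(3) = mex{0} = 1
G(4) = mex{1} = 0
G(5) = mex{1,0} = 2
G(6) = mex{0,0} = 1
G(7) = mex{2,1} = 0
G(8) = mex{1,1,0} = 2
G_B(8) = 2.
Stack C, S = {1, 2, 4}:
n : 0 1 2 3 4 5 6 7 8 9
G : 0 1 2 0 1 2 0 1 2 0
G_C(9) = 0.
Combined Grundy value = 0 ⊕ 2 ⊕ 0 = 2.
A winning move leaves total XOR = 0, i.e. changes one component's Grundy value g to g ⊕ X where X is the current total.
Stack A: need g' = 0⊕2 = 2. Options: 26−1→G=2, 26−2→G=1, 26−8→G=2, 26−9→G=1. Hits: 2.
Stack B: need g' = 2⊕2 = 0. Options: 8−2→G=1, 8−5→G=1, 8−8→G=0. Hits: 1.
Stack C: need g' = 0⊕2 = 2. Options: 9−1→G=2, 9−2→G=1, 9−4→G=2. Hits: 2.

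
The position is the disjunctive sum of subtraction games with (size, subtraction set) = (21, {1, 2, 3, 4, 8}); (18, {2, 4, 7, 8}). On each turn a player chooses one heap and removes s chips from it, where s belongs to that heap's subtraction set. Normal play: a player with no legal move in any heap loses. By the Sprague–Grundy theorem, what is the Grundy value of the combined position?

2

Heap A, S = {1, 2, 3, 4, 8}:
G(0) = 0
G(1) = mex{0} = 1
G(2) = mex{1,0} = 2
G(3) = mex{2,1,0} = 3
G(4) = mex{3,2,1,0} = 4
G(5) = mex{4,3,2,1} = 0
G(6) = mex{0,4,3,2} = 1
G(7) = mex{1,0,4,3} = 2
G(8) = mex{2,1,0,4,0} = 3
G(9) = mex{3,2,1,0,1} = 4
G(10) = mex{4,3,2,1,2} = 0
G(11) = mex{0,4,3,2,3} = 1
G(12) = mex{1,0,4,3,4} = 2
G(13) = mex{2,1,0,4,0} = 3
G(14) = mex{3,2,1,0,1} = 4
G(15) = mex{4,3,2,1,2} = 0
G(16) = mex{0,4,3,2,3} = 1
G(17) = mex{1,0,4,3,4} = 2
G(18) = mex{2,1,0,4,0} = 3
G(19) = mex{3,2,1,0,1} = 4
G(20) = mex{4,3,2,1,2} = 0
G(21) = mex{0,4,3,2,3} = 1
G_A(21) = 1.
Heap B, S = {2, 4, 7, 8}:
n :  0  1  2  3  4  5  6  7  8  9 10 11 12 13 14 15 16 17 18
G :  0  0  1  1  2  2  0  3  1  4  2  0  0  1  1  2  2  0  3
G_B(18) = 3.
Combined Grundy value = 1 ⊕ 3 = 2.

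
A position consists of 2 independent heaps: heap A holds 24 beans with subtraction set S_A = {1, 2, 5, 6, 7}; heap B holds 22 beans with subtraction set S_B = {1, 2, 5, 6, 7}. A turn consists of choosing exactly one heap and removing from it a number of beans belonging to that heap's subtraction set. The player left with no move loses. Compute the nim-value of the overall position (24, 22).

Heap A, S = {1, 2, 5, 6, 7}:
G(0) = 0
G(1) = mex{0} = 1
G(2) = mex{1,0} = 2
G(3) = mex{2,1} = 0
G(4) = mex{0,2} = 1
G(5) = mex{1,0,0} = 2
G(6) = mex{2,1,1,0} = 3
G(7) = mex{3,2,2,1,0} = 4
G(8) = mex{4,3,0,2,1} = 5
G(9) = mex{5,4,1,0,2} = 3
G(10) = mex{3,5,2,1,0} = 4
G(11) = mex{4,3,3,2,1} = 0
G(12) = mex{0,4,4,3,2} = 1
G(13) = mex{1,0,5,4,3} = 2
G(14) = mex{2,1,3,5,4} = 0
G(15) = mex{0,2,4,3,5} = 1
G(16) = mex{1,0,0,4,3} = 2
G(17) = mex{2,1,1,0,4} = 3
G(18) = mex{3,2,2,1,0} = 4
G(19) = mex{4,3,0,2,1} = 5
G(20) = mex{5,4,1,0,2} = 3
G(21) = mex{3,5,2,1,0} = 4
G(22) = mex{4,3,3,2,1} = 0
G(23) = mex{0,4,4,3,2} = 1
G(24) = mex{1,0,5,4,3} = 2
G_A(24) = 2.
Heap B, S = {1, 2, 5, 6, 7}:
G(0) = 0
G(1) = mex{0} = 1
G(2) = mex{1,0} = 2
G(3) = mex{2,1} = 0
G(4) = mex{0,2} = 1
G(5) = mex{1,0,0} = 2
G(6) = mex{2,1,1,0} = 3
G(7) = mex{3,2,2,1,0} = 4
G(8) = mex{4,3,0,2,1} = 5
G(9) = mex{5,4,1,0,2} = 3
G(10) = mex{3,5,2,1,0} = 4
G(11) = mex{4,3,3,2,1} = 0
G(12) = mex{0,4,4,3,2} = 1
G(13) = mex{1,0,5,4,3} = 2
G(14) = mex{2,1,3,5,4} = 0
G(15) = mex{0,2,4,3,5} = 1
G(16) = mex{1,0,0,4,3} = 2
G(17) = mex{2,1,1,0,4} = 3
G(18) = mex{3,2,2,1,0} = 4
G(19) = mex{4,3,0,2,1} = 5
G(20) = mex{5,4,1,0,2} = 3
G(21) = mex{3,5,2,1,0} = 4
G(22) = mex{4,3,3,2,1} = 0
G_B(22) = 0.
Combined Grundy value = 2 ⊕ 0 = 2.

2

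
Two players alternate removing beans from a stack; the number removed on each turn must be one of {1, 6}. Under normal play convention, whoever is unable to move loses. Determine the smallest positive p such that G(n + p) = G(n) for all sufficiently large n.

G(0) = 0
G(1) = mex{0} = 1
G(2) = mex{1} = 0
G(3) = mex{0} = 1
G(4) = mex{1} = 0
G(5) = mex{0} = 1
G(6) = mex{1,0} = 2
G(7) = mex{2,1} = 0
G(8) = mex{0,0} = 1
G(9) = mex{1,1} = 0
G(10) = mex{0,0} = 1
G(11) = mex{1,1} = 0
G(12) = mex{0,2} = 1
G(13) = mex{1,0} = 2
G(14) = mex{2,1} = 0
G(15) = mex{0,0} = 1
G(n+7) = G(n) holds for n = 0,…,5 (a full window of length max(S) = 6), so the sequence is purely periodic with period 7.

7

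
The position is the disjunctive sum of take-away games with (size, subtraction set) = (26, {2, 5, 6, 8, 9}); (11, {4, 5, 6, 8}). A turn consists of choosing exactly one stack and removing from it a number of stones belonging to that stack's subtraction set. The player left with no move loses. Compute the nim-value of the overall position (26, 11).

Stack A, S = {2, 5, 6, 8, 9}:
n :  0  1  2  3  4  5  6  7  8  9 10 11 12 13 14 15 16 17 18 19 20 21 22 23 24 25 26
G :  0  0  1  1  0  2  1  3  2  2  3  0  2  1  0  0  1  1  0  2  1  3  2  2  3  0  2
G_A(26) = 2.
Stack B, S = {4, 5, 6, 8}:
n :  0  1  2  3  4  5  6  7  8  9 10 11
G :  0  0  0  0  1  1  1  1  2  2  2  2
G_B(11) = 2.
Combined Grundy value = 2 ⊕ 2 = 0.

0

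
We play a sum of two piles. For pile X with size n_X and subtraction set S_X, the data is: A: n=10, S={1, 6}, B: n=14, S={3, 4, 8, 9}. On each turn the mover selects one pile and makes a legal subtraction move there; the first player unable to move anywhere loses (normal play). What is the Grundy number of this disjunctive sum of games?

Pile A, S = {1, 6}:
G(0) = 0
G(1) = mex{0} = 1
G(2) = mex{1} = 0
G(3) = mex{0} = 1
G(4) = mex{1} = 0
G(5) = mex{0} = 1
G(6) = mex{1,0} = 2
G(7) = mex{2,1} = 0
G(8) = mex{0,0} = 1
G(9) = mex{1,1} = 0
G(10) = mex{0,0} = 1
G_A(10) = 1.
Pile B, S = {3, 4, 8, 9}:
n :  0  1  2  3  4  5  6  7  8  9 10 11 12 13 14
G :  0  0  0  1  1  1  2  0  2  3  1  3  0  0  0
G_B(14) = 0.
Combined Grundy value = 1 ⊕ 0 = 1.

1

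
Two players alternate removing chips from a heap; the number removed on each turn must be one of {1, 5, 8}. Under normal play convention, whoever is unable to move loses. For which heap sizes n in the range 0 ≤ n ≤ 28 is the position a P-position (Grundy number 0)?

0, 2, 4, 6, 13, 15, 17, 19, 26, 28

n :  0  1  2  3  4  5  6  7  8  9 10 11 12 13 14 15 16 17 18 19 20 21 22 23 24 25 26 27 28
G :  0  1  0  1  0  1  0  1  2  3  2  3  2  0  1  0  1  0  1  0  1  2  3  2  3  2  0  1  0
P-positions are exactly the n with G(n) = 0.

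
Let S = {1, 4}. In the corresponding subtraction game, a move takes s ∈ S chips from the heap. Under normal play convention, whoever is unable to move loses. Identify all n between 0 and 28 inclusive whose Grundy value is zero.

G(0) = 0
G(1) = mex{0} = 1
G(2) = mex{1} = 0
G(3) = mex{0} = 1
G(4) = mex{1,0} = 2
G(5) = mex{2,1} = 0
G(6) = mex{0,0} = 1
G(7) = mex{1,1} = 0
G(8) = mex{0,2} = 1
G(9) = mex{1,0} = 2
G(10) = mex{2,1} = 0
G(11) = mex{0,0} = 1
G(12) = mex{1,1} = 0
G(13) = mex{0,2} = 1
G(14) = mex{1,0} = 2
G(15) = mex{2,1} = 0
G(16) = mex{0,0} = 1
G(17) = mex{1,1} = 0
G(18) = mex{0,2} = 1
G(19) = mex{1,0} = 2
G(20) = mex{2,1} = 0
G(21) = mex{0,0} = 1
G(22) = mex{1,1} = 0
G(23) = mex{0,2} = 1
G(24) = mex{1,0} = 2
G(25) = mex{2,1} = 0
G(26) = mex{0,0} = 1
G(27) = mex{1,1} = 0
G(28) = mex{0,2} = 1
P-positions are exactly the n with G(n) = 0.

0, 2, 5, 7, 10, 12, 15, 17, 20, 22, 25, 27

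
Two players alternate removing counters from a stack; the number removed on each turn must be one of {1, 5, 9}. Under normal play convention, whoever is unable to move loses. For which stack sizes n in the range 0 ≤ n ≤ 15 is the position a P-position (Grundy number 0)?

n :  0  1  2  3  4  5  6  7  8  9 10 11 12 13 14 15
G :  0  1  0  1  0  1  0  1  0  1  0  1  0  1  0  1
P-positions are exactly the n with G(n) = 0.

0, 2, 4, 6, 8, 10, 12, 14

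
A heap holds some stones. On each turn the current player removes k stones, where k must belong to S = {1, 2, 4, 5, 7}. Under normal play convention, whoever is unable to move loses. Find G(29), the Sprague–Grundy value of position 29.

2

n :  0  1  2  3  4  5  6  7  8  9 10 11 12 13 14 15 16 17 18 19 20 21 22 23 24 25 26 27 28 29
G :  0  1  2  0  1  2  0  1  2  0  1  2  0  1  2  0  1  2  0  1  2  0  1  2  0  1  2  0  1  2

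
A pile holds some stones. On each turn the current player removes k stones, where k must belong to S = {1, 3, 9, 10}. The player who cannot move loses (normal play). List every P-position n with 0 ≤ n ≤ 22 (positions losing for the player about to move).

n :  0  1  2  3  4  5  6  7  8  9 10 11 12 13 14 15 16 17 18 19 20 21 22
G :  0  1  0  1  0  1  0  1  0  1  2  3  2  3  2  3  2  3  2  0  1  0  1
P-positions are exactly the n with G(n) = 0.

0, 2, 4, 6, 8, 19, 21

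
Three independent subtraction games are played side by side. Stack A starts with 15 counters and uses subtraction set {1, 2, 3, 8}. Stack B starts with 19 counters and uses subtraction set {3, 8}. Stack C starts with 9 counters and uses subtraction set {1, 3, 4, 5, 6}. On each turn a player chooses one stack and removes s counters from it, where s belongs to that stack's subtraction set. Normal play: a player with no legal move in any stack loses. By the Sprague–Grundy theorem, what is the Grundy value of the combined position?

Stack A, S = {1, 2, 3, 8}:
n :  0  1  2  3  4  5  6  7  8  9 10 11 12 13 14 15
G :  0  1  2  3  0  1  2  3  4  0  1  2  3  0  1  2
G_A(15) = 2.
Stack B, S = {3, 8}:
G(0) = 0
G(1) = mex{} = 0
G(2) = mex{} = 0
G(3) = mex{0} = 1
G(4) = mex{0} = 1
G(5) = mex{0} = 1
G(6) = mex{1} = 0
G(7) = mex{1} = 0
G(8) = mex{1,0} = 2
G(9) = mex{0,0} = 1
G(10) = mex{0,0} = 1
G(11) = mex{2,1} = 0
G(12) = mex{1,1} = 0
G(13) = mex{1,1} = 0
G(14) = mex{0,0} = 1
G(15) = mex{0,0} = 1
G(16) = mex{0,2} = 1
G(17) = mex{1,1} = 0
G(18) = mex{1,1} = 0
G(19) = mex{1,0} = 2
G_B(19) = 2.
Stack C, S = {1, 3, 4, 5, 6}:
G(0) = 0
G(1) = mex{0} = 1
G(2) = mex{1} = 0
G(3) = mex{0,0} = 1
G(4) = mex{1,1,0} = 2
G(5) = mex{2,0,1,0} = 3
G(6) = mex{3,1,0,1,0} = 2
G(7) = mex{2,2,1,0,1} = 3
G(8) = mex{3,3,2,1,0} = 4
G(9) = mex{4,2,3,2,1} = 0
G_C(9) = 0.
Combined Grundy value = 2 ⊕ 2 ⊕ 0 = 0.

0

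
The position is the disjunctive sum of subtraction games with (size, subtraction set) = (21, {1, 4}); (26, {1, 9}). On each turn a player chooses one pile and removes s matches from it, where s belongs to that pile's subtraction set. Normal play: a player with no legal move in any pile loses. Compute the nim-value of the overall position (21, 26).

Pile A, S = {1, 4}:
G(0) = 0
G(1) = mex{0} = 1
G(2) = mex{1} = 0
G(3) = mex{0} = 1
G(4) = mex{1,0} = 2
G(5) = mex{2,1} = 0
G(6) = mex{0,0} = 1
G(7) = mex{1,1} = 0
G(8) = mex{0,2} = 1
G(9) = mex{1,0} = 2
G(10) = mex{2,1} = 0
G(11) = mex{0,0} = 1
G(12) = mex{1,1} = 0
G(13) = mex{0,2} = 1
G(14) = mex{1,0} = 2
G(15) = mex{2,1} = 0
G(16) = mex{0,0} = 1
G(17) = mex{1,1} = 0
G(18) = mex{0,2} = 1
G(19) = mex{1,0} = 2
G(20) = mex{2,1} = 0
G(21) = mex{0,0} = 1
G_A(21) = 1.
Pile B, S = {1, 9}:
n :  0  1  2  3  4  5  6  7  8  9 10 11 12 13 14 15 16 17 18 19 20 21 22 23 24 25 26
G :  0  1  0  1  0  1  0  1  0  1  0  1  0  1  0  1  0  1  0  1  0  1  0  1  0  1  0
G_B(26) = 0.
Combined Grundy value = 1 ⊕ 0 = 1.

1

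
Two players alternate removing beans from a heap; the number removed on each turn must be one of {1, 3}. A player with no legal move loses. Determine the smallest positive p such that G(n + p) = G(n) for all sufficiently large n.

G(0) = 0
G(1) = mex{0} = 1
G(2) = mex{1} = 0
G(3) = mex{0,0} = 1
G(4) = mex{1,1} = 0
G(5) = mex{0,0} = 1
G(6) = mex{1,1} = 0
G(7) = mex{0,0} = 1
G(8) = mex{1,1} = 0
G(9) = mex{0,0} = 1
G(10) = mex{1,1} = 0
G(11) = mex{0,0} = 1
G(12) = mex{1,1} = 0
G(13) = mex{0,0} = 1
G(14) = mex{1,1} = 0
G(n+2) = G(n) holds for n = 0,…,2 (a full window of length max(S) = 3), so the sequence is purely periodic with period 2.

2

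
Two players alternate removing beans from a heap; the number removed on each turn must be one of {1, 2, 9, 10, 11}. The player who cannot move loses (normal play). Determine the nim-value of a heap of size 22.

1

n :  0  1  2  3  4  5  6  7  8  9 10 11 12 13 14 15 16 17 18 19 20 21 22
G :  0  1  2  0  1  2  0  1  2  3  4  5  3  4  5  3  4  5  0  1  2  0  1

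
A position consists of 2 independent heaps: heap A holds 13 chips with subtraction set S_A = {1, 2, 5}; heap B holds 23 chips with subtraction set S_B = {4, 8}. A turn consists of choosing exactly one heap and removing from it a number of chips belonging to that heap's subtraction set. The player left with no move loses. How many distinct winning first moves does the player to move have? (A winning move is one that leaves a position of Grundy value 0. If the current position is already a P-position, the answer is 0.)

3

Heap A, S = {1, 2, 5}:
n :  0  1  2  3  4  5  6  7  8  9 10 11 12 13
G :  0  1  2  0  1  2  0  1  2  0  1  2  0  1
G_A(13) = 1.
Heap B, S = {4, 8}:
G(0) = 0
G(1) = mex{} = 0
G(2) = mex{} = 0
G(3) = mex{} = 0
G(4) = mex{0} = 1
G(5) = mex{0} = 1
G(6) = mex{0} = 1
G(7) = mex{0} = 1
G(8) = mex{1,0} = 2
G(9) = mex{1,0} = 2
G(10) = mex{1,0} = 2
G(11) = mex{1,0} = 2
G(12) = mex{2,1} = 0
G(13) = mex{2,1} = 0
G(14) = mex{2,1} = 0
G(15) = mex{2,1} = 0
G(16) = mex{0,2} = 1
G(17) = mex{0,2} = 1
G(18) = mex{0,2} = 1
G(19) = mex{0,2} = 1
G(20) = mex{1,0} = 2
G(21) = mex{1,0} = 2
G(22) = mex{1,0} = 2
G(23) = mex{1,0} = 2
G_B(23) = 2.
Combined Grundy value = 1 ⊕ 2 = 3.
A winning move leaves total XOR = 0, i.e. changes one component's Grundy value g to g ⊕ X where X is the current total.
Heap A: need g' = 1⊕3 = 2. Options: 13−1→G=0, 13−2→G=2, 13−5→G=2. Hits: 2.
Heap B: need g' = 2⊕3 = 1. Options: 23−4→G=1, 23−8→G=0. Hits: 1.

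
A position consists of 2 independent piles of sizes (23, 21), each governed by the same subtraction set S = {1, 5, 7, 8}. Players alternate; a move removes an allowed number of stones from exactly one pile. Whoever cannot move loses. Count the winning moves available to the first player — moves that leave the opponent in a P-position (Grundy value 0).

All piles use S = {1, 5, 7, 8}:
G(0) = 0
G(1) = mex{0} = 1
G(2) = mex{1} = 0
G(3) = mex{0} = 1
G(4) = mex{1} = 0
G(5) = mex{0,0} = 1
G(6) = mex{1,1} = 0
G(7) = mex{0,0,0} = 1
G(8) = mex{1,1,1,0} = 2
G(9) = mex{2,0,0,1} = 3
G(10) = mex{3,1,1,0} = 2
G(11) = mex{2,0,0,1} = 3
G(12) = mex{3,1,1,0} = 2
G(13) = mex{2,2,0,1} = 3
G(14) = mex{3,3,1,0} = 2
G(15) = mex{2,2,2,1} = 0
G(16) = mex{0,3,3,2} = 1
G(17) = mex{1,2,2,3} = 0
G(18) = mex{0,3,3,2} = 1
G(19) = mex{1,2,2,3} = 0
G(20) = mex{0,0,3,2} = 1
G(21) = mex{1,1,2,3} = 0
G(22) = mex{0,0,0,2} = 1
G(23) = mex{1,1,1,0} = 2
Pile A: G(23) = 2.
Pile B: G(21) = 0.
Combined Grundy value = 2 ⊕ 0 = 2.
A winning move leaves total XOR = 0, i.e. changes one component's Grundy value g to g ⊕ X where X is the current total.
Pile A: need g' = 2⊕2 = 0. Options: 23−1→G=1, 23−5→G=1, 23−7→G=1, 23−8→G=0. Hits: 1.
Pile B: need g' = 0⊕2 = 2. Options: 21−1→G=1, 21−5→G=1, 21−7→G=2, 21−8→G=3. Hits: 1.

2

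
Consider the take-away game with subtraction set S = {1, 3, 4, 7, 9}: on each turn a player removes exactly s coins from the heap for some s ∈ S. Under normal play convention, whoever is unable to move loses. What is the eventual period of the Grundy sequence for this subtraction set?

n :  0  1  2  3  4  5  6  7  8  9 10 11 12 13 14 15 16 17 18
G :  0  1  0  1  2  3  2  3  0  1  0  1  2  3  2  3  0  1  0
G(n+8) = G(n) holds for n = 0,…,8 (a full window of length max(S) = 9), so the sequence is purely periodic with period 8.

8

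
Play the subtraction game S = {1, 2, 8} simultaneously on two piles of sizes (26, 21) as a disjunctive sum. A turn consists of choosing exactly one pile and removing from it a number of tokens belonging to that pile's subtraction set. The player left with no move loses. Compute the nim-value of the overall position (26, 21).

2

All piles use S = {1, 2, 8}:
G(0) = 0
G(1) = mex{0} = 1
G(2) = mex{1,0} = 2
G(3) = mex{2,1} = 0
G(4) = mex{0,2} = 1
G(5) = mex{1,0} = 2
G(6) = mex{2,1} = 0
G(7) = mex{0,2} = 1
G(8) = mex{1,0,0} = 2
G(9) = mex{2,1,1} = 0
G(10) = mex{0,2,2} = 1
G(11) = mex{1,0,0} = 2
G(12) = mex{2,1,1} = 0
G(13) = mex{0,2,2} = 1
G(14) = mex{1,0,0} = 2
G(15) = mex{2,1,1} = 0
G(16) = mex{0,2,2} = 1
G(17) = mex{1,0,0} = 2
G(18) = mex{2,1,1} = 0
G(19) = mex{0,2,2} = 1
G(20) = mex{1,0,0} = 2
G(21) = mex{2,1,1} = 0
G(22) = mex{0,2,2} = 1
G(23) = mex{1,0,0} = 2
G(24) = mex{2,1,1} = 0
G(25) = mex{0,2,2} = 1
G(26) = mex{1,0,0} = 2
Pile A: G(26) = 2.
Pile B: G(21) = 0.
Combined Grundy value = 2 ⊕ 0 = 2.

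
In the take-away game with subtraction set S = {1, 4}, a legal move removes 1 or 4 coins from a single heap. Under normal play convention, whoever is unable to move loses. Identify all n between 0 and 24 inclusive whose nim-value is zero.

G(0) = 0
G(1) = mex{0} = 1
G(2) = mex{1} = 0
G(3) = mex{0} = 1
G(4) = mex{1,0} = 2
G(5) = mex{2,1} = 0
G(6) = mex{0,0} = 1
G(7) = mex{1,1} = 0
G(8) = mex{0,2} = 1
G(9) = mex{1,0} = 2
G(10) = mex{2,1} = 0
G(11) = mex{0,0} = 1
G(12) = mex{1,1} = 0
G(13) = mex{0,2} = 1
G(14) = mex{1,0} = 2
G(15) = mex{2,1} = 0
G(16) = mex{0,0} = 1
G(17) = mex{1,1} = 0
G(18) = mex{0,2} = 1
G(19) = mex{1,0} = 2
G(20) = mex{2,1} = 0
G(21) = mex{0,0} = 1
G(22) = mex{1,1} = 0
G(23) = mex{0,2} = 1
G(24) = mex{1,0} = 2
P-positions are exactly the n with G(n) = 0.

0, 2, 5, 7, 10, 12, 15, 17, 20, 22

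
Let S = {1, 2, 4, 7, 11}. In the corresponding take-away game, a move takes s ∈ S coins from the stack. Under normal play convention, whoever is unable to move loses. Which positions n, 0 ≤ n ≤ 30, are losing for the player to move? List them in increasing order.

0, 3, 6, 9, 12, 15, 18, 21, 24, 27, 30

n :  0  1  2  3  4  5  6  7  8  9 10 11 12 13 14 15 16 17 18 19 20 21 22 23 24 25 26 27 28 29 30
G :  0  1  2  0  1  2  0  1  2  0  1  2  0  1  2  0  1  2  0  1  2  0  1  2  0  1  2  0  1  2  0
P-positions are exactly the n with G(n) = 0.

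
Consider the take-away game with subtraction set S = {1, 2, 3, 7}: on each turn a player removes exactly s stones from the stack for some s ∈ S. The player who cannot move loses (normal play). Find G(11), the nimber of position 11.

n :  0  1  2  3  4  5  6  7  8  9 10 11
G :  0  1  2  3  0  1  2  3  0  1  2  3

3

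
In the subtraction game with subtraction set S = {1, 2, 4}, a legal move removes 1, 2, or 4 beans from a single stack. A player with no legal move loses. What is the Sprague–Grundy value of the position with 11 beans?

2

n :  0  1  2  3  4  5  6  7  8  9 10 11
G :  0  1  2  0  1  2  0  1  2  0  1  2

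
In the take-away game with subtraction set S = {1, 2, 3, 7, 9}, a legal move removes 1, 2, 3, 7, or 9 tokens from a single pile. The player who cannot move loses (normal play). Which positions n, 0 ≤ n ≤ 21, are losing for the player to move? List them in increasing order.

G(0) = 0
G(1) = mex{0} = 1
G(2) = mex{1,0} = 2
G(3) = mex{2,1,0} = 3
G(4) = mex{3,2,1} = 0
G(5) = mex{0,3,2} = 1
G(6) = mex{1,0,3} = 2
G(7) = mex{2,1,0,0} = 3
G(8) = mex{3,2,1,1} = 0
G(9) = mex{0,3,2,2,0} = 1
G(10) = mex{1,0,3,3,1} = 2
G(11) = mex{2,1,0,0,2} = 3
G(12) = mex{3,2,1,1,3} = 0
G(13) = mex{0,3,2,2,0} = 1
G(14) = mex{1,0,3,3,1} = 2
G(15) = mex{2,1,0,0,2} = 3
G(16) = mex{3,2,1,1,3} = 0
G(17) = mex{0,3,2,2,0} = 1
G(18) = mex{1,0,3,3,1} = 2
G(19) = mex{2,1,0,0,2} = 3
G(20) = mex{3,2,1,1,3} = 0
G(21) = mex{0,3,2,2,0} = 1
P-positions are exactly the n with G(n) = 0.

0, 4, 8, 12, 16, 20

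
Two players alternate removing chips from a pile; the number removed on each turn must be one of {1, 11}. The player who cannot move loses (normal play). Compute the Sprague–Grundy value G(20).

0

n :  0  1  2  3  4  5  6  7  8  9 10 11 12 13 14 15 16 17 18 19 20
G :  0  1  0  1  0  1  0  1  0  1  0  1  0  1  0  1  0  1  0  1  0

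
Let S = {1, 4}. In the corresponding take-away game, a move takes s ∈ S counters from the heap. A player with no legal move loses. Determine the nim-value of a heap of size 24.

G(0) = 0
G(1) = mex{0} = 1
G(2) = mex{1} = 0
G(3) = mex{0} = 1
G(4) = mex{1,0} = 2
G(5) = mex{2,1} = 0
G(6) = mex{0,0} = 1
G(7) = mex{1,1} = 0
G(8) = mex{0,2} = 1
G(9) = mex{1,0} = 2
G(10) = mex{2,1} = 0
G(11) = mex{0,0} = 1
G(12) = mex{1,1} = 0
G(13) = mex{0,2} = 1
G(14) = mex{1,0} = 2
G(15) = mex{2,1} = 0
G(16) = mex{0,0} = 1
G(17) = mex{1,1} = 0
G(18) = mex{0,2} = 1
G(19) = mex{1,0} = 2
G(20) = mex{2,1} = 0
G(21) = mex{0,0} = 1
G(22) = mex{1,1} = 0
G(23) = mex{0,2} = 1
G(24) = mex{1,0} = 2

2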